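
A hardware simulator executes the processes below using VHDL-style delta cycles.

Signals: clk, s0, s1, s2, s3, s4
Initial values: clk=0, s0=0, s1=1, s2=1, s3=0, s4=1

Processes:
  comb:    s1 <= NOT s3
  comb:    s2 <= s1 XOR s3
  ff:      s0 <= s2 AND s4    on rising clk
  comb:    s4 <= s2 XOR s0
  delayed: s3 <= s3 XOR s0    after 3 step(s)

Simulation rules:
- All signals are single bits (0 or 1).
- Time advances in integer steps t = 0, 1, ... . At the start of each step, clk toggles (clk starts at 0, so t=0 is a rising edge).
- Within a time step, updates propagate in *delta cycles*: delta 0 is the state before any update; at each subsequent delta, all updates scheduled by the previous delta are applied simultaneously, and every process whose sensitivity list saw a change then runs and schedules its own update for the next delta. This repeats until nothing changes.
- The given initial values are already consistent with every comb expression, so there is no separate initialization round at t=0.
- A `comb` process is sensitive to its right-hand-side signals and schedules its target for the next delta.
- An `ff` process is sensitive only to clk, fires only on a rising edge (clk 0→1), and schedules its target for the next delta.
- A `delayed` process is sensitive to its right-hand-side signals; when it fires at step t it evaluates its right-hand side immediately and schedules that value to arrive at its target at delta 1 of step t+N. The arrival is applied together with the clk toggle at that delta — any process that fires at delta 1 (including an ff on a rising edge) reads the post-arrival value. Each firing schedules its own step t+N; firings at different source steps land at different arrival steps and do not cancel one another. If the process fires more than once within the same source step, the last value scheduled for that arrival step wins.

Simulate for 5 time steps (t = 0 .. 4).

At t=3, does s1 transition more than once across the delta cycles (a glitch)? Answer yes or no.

[bits: s1,s3,clk,s0,s4,s2]
t=0: Δ0=100011 Δ1=101011 Δ2=101111 Δ3=101101 | 3Δ
t=1: Δ0=101101 Δ1=100101 | 1Δ
t=2: Δ0=100101 Δ1=101101 Δ2=101001 Δ3=101011 | 3Δ
t=3: Δ0=101011 Δ1=110011 Δ2=010010 Δ3=010001 Δ4=010011 | 4Δ
t=4: Δ0=010011 Δ1=011011 Δ2=011111 Δ3=011101 | 3Δ

no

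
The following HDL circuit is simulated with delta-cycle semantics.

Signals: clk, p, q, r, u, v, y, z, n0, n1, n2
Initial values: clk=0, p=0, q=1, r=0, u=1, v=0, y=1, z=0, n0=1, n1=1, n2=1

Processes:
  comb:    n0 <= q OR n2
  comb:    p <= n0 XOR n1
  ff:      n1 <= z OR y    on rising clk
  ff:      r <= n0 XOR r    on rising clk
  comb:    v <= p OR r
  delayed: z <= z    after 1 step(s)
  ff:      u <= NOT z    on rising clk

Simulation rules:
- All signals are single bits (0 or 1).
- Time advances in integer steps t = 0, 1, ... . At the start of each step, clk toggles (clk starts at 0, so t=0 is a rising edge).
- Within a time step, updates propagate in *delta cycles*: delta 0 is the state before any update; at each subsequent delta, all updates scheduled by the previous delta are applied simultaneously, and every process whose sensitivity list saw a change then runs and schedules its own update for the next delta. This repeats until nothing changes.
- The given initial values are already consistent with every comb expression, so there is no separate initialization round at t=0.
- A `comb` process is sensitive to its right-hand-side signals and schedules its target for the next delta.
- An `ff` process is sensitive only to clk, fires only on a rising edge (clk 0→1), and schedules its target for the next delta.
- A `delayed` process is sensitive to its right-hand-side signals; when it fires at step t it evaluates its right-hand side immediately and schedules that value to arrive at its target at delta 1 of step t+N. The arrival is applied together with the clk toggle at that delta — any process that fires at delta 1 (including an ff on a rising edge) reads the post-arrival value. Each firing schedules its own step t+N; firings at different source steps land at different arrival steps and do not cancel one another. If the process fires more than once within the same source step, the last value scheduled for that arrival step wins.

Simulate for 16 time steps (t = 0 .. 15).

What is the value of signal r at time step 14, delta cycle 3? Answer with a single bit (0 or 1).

0

[bits: q,n2,r,p,n1,u,v,n0,y,clk,z]
t=0: Δ0=11001101100 Δ1=11001101110 Δ2=11101101110 Δ3=11101111110 | 3Δ
t=1: Δ0=11101111110 Δ1=11101111100 | 1Δ
t=2: Δ0=11101111100 Δ1=11101111110 Δ2=11001111110 Δ3=11001101110 | 3Δ
t=3: Δ0=11001101110 Δ1=11001101100 | 1Δ
t=4: Δ0=11001101100 Δ1=11001101110 Δ2=11101101110 Δ3=11101111110 | 3Δ
t=5: Δ0=11101111110 Δ1=11101111100 | 1Δ
t=6: Δ0=11101111100 Δ1=11101111110 Δ2=11001111110 Δ3=11001101110 | 3Δ
t=7: Δ0=11001101110 Δ1=11001101100 | 1Δ
t=8: Δ0=11001101100 Δ1=11001101110 Δ2=11101101110 Δ3=11101111110 | 3Δ
t=9: Δ0=11101111110 Δ1=11101111100 | 1Δ
t=10: Δ0=11101111100 Δ1=11101111110 Δ2=11001111110 Δ3=11001101110 | 3Δ
t=11: Δ0=11001101110 Δ1=11001101100 | 1Δ
t=12: Δ0=11001101100 Δ1=11001101110 Δ2=11101101110 Δ3=11101111110 | 3Δ
t=13: Δ0=11101111110 Δ1=11101111100 | 1Δ
t=14: Δ0=11101111100 Δ1=11101111110 Δ2=11001111110 Δ3=11001101110 | 3Δ
t=15: Δ0=11001101110 Δ1=11001101100 | 1Δ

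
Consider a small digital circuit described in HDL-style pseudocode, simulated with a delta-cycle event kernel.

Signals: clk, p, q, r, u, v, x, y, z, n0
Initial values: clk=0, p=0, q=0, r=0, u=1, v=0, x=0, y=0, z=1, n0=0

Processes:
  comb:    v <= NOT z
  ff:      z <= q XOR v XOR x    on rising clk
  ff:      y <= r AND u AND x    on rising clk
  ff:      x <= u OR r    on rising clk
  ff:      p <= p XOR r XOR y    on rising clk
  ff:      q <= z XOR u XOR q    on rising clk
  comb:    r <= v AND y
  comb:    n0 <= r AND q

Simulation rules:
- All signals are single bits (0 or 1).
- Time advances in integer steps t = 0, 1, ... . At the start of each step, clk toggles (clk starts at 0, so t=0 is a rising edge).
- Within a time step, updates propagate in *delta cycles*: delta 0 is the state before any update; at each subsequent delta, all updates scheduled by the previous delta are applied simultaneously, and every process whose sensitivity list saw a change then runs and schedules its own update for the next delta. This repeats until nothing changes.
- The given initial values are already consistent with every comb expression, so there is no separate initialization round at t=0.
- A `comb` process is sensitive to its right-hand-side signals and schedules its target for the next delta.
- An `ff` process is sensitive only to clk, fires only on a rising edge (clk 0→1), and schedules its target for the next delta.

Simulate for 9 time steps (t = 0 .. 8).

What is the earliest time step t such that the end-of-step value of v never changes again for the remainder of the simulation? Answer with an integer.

[bits: clk,x,y,p,v,u,q,z,r,n0]
t=0: Δ0=0000010100 Δ1=1000010100 Δ2=1100010000 Δ3=1100110000 | 3Δ
t=1: Δ0=1100110000 Δ1=0100110000 | 1Δ
t=2: Δ0=0100110000 Δ1=1100110000 Δ2=1100111000 | 2Δ
t=3: Δ0=1100111000 Δ1=0100111000 | 1Δ
t=4: Δ0=0100111000 Δ1=1100111000 Δ2=1100110100 Δ3=1100010100 | 3Δ
t=5: Δ0=1100010100 Δ1=0100010100 | 1Δ
t=6: Δ0=0100010100 Δ1=1100010100 | 1Δ
t=7: Δ0=1100010100 Δ1=0100010100 | 1Δ
t=8: Δ0=0100010100 Δ1=1100010100 | 1Δ

4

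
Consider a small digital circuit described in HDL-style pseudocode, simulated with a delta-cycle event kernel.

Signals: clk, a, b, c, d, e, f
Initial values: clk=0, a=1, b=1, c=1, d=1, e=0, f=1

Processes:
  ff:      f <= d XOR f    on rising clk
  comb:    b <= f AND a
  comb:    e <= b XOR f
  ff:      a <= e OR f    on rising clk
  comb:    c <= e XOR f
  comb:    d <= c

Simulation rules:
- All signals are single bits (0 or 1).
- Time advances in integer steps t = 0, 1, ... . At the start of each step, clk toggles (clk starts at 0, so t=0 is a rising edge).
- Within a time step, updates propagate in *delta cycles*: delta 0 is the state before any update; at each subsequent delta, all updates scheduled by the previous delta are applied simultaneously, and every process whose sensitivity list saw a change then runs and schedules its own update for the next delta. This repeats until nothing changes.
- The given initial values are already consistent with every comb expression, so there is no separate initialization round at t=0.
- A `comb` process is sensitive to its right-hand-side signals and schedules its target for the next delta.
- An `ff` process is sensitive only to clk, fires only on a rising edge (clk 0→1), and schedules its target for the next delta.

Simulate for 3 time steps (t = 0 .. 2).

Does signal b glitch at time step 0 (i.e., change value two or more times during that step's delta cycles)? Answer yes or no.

no

t=0 Δ0: clk=0 c=1 b=1 e=0 f=1 a=1 d=1
  Δ1: clk:0→1
  Δ2: f:1→0
  Δ3: c:1→0, b:1→0, e:0→1
  Δ4: c:0→1, e:1→0, d:1→0
  Δ5: c:1→0, d:0→1
  Δ6: d:1→0
  (6Δ to stable)
t=1 Δ0: clk=1 c=0 b=0 e=0 f=0 a=1 d=0
  Δ1: clk:1→0
  (1Δ to stable)
t=2 Δ0: clk=0 c=0 b=0 e=0 f=0 a=1 d=0
  Δ1: clk:0→1
  Δ2: a:1→0
  (2Δ to stable)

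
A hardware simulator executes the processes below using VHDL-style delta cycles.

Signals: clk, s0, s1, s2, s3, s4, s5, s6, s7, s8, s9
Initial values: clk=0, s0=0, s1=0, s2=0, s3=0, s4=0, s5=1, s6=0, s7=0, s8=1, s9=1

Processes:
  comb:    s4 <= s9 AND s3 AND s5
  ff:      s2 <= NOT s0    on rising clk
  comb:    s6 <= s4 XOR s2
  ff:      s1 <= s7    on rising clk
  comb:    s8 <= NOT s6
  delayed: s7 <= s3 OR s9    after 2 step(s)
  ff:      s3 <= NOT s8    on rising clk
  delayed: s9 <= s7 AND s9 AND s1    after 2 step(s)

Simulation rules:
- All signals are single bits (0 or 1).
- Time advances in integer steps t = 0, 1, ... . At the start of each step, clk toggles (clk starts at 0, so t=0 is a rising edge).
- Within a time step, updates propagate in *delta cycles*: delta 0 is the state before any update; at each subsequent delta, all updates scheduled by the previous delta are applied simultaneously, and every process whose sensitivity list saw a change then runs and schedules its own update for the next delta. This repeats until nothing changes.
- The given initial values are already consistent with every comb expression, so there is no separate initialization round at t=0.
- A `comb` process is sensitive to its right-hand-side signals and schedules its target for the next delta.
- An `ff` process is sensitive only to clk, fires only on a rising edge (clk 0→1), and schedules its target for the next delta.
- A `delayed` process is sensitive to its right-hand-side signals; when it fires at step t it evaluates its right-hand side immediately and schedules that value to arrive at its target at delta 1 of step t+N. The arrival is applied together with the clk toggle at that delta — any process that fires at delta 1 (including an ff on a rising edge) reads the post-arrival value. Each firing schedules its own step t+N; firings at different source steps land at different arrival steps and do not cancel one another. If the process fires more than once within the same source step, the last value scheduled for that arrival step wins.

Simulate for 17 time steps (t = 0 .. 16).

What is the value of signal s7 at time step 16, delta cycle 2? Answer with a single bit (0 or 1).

1

t=0 Δ0: s8=1 s3=0 clk=0 s7=0 s0=0 s9=1 s2=0 s6=0 s4=0 s5=1 s1=0
  Δ1: clk:0→1
  Δ2: s2:0→1
  Δ3: s6:0→1
  Δ4: s8:1→0
  (4Δ to stable)
t=1 Δ0: s8=0 s3=0 clk=1 s7=0 s0=0 s9=1 s2=1 s6=1 s4=0 s5=1 s1=0
  Δ1: clk:1→0
  (1Δ to stable)
t=2 Δ0: s8=0 s3=0 clk=0 s7=0 s0=0 s9=1 s2=1 s6=1 s4=0 s5=1 s1=0
  Δ1: clk:0→1
  Δ2: s3:0→1
  Δ3: s4:0→1
  Δ4: s6:1→0
  Δ5: s8:0→1
  (5Δ to stable)
t=3 Δ0: s8=1 s3=1 clk=1 s7=0 s0=0 s9=1 s2=1 s6=0 s4=1 s5=1 s1=0
  Δ1: clk:1→0
  (1Δ to stable)
t=4 Δ0: s8=1 s3=1 clk=0 s7=0 s0=0 s9=1 s2=1 s6=0 s4=1 s5=1 s1=0
  Δ1: clk:0→1, s7:0→1
  Δ2: s3:1→0, s1:0→1
  Δ3: s4:1→0
  Δ4: s6:0→1
  Δ5: s8:1→0
  (5Δ to stable)
t=5 Δ0: s8=0 s3=0 clk=1 s7=1 s0=0 s9=1 s2=1 s6=1 s4=0 s5=1 s1=1
  Δ1: clk:1→0
  (1Δ to stable)
t=6 Δ0: s8=0 s3=0 clk=0 s7=1 s0=0 s9=1 s2=1 s6=1 s4=0 s5=1 s1=1
  Δ1: clk:0→1
  Δ2: s3:0→1
  Δ3: s4:0→1
  Δ4: s6:1→0
  Δ5: s8:0→1
  (5Δ to stable)
t=7 Δ0: s8=1 s3=1 clk=1 s7=1 s0=0 s9=1 s2=1 s6=0 s4=1 s5=1 s1=1
  Δ1: clk:1→0
  (1Δ to stable)
t=8 Δ0: s8=1 s3=1 clk=0 s7=1 s0=0 s9=1 s2=1 s6=0 s4=1 s5=1 s1=1
  Δ1: clk:0→1
  Δ2: s3:1→0
  Δ3: s4:1→0
  Δ4: s6:0→1
  Δ5: s8:1→0
  (5Δ to stable)
t=9 Δ0: s8=0 s3=0 clk=1 s7=1 s0=0 s9=1 s2=1 s6=1 s4=0 s5=1 s1=1
  Δ1: clk:1→0
  (1Δ to stable)
t=10 Δ0: s8=0 s3=0 clk=0 s7=1 s0=0 s9=1 s2=1 s6=1 s4=0 s5=1 s1=1
  Δ1: clk:0→1
  Δ2: s3:0→1
  Δ3: s4:0→1
  Δ4: s6:1→0
  Δ5: s8:0→1
  (5Δ to stable)
t=11 Δ0: s8=1 s3=1 clk=1 s7=1 s0=0 s9=1 s2=1 s6=0 s4=1 s5=1 s1=1
  Δ1: clk:1→0
  (1Δ to stable)
t=12 Δ0: s8=1 s3=1 clk=0 s7=1 s0=0 s9=1 s2=1 s6=0 s4=1 s5=1 s1=1
  Δ1: clk:0→1
  Δ2: s3:1→0
  Δ3: s4:1→0
  Δ4: s6:0→1
  Δ5: s8:1→0
  (5Δ to stable)
t=13 Δ0: s8=0 s3=0 clk=1 s7=1 s0=0 s9=1 s2=1 s6=1 s4=0 s5=1 s1=1
  Δ1: clk:1→0
  (1Δ to stable)
t=14 Δ0: s8=0 s3=0 clk=0 s7=1 s0=0 s9=1 s2=1 s6=1 s4=0 s5=1 s1=1
  Δ1: clk:0→1
  Δ2: s3:0→1
  Δ3: s4:0→1
  Δ4: s6:1→0
  Δ5: s8:0→1
  (5Δ to stable)
t=15 Δ0: s8=1 s3=1 clk=1 s7=1 s0=0 s9=1 s2=1 s6=0 s4=1 s5=1 s1=1
  Δ1: clk:1→0
  (1Δ to stable)
t=16 Δ0: s8=1 s3=1 clk=0 s7=1 s0=0 s9=1 s2=1 s6=0 s4=1 s5=1 s1=1
  Δ1: clk:0→1
  Δ2: s3:1→0
  Δ3: s4:1→0
  Δ4: s6:0→1
  Δ5: s8:1→0
  (5Δ to stable)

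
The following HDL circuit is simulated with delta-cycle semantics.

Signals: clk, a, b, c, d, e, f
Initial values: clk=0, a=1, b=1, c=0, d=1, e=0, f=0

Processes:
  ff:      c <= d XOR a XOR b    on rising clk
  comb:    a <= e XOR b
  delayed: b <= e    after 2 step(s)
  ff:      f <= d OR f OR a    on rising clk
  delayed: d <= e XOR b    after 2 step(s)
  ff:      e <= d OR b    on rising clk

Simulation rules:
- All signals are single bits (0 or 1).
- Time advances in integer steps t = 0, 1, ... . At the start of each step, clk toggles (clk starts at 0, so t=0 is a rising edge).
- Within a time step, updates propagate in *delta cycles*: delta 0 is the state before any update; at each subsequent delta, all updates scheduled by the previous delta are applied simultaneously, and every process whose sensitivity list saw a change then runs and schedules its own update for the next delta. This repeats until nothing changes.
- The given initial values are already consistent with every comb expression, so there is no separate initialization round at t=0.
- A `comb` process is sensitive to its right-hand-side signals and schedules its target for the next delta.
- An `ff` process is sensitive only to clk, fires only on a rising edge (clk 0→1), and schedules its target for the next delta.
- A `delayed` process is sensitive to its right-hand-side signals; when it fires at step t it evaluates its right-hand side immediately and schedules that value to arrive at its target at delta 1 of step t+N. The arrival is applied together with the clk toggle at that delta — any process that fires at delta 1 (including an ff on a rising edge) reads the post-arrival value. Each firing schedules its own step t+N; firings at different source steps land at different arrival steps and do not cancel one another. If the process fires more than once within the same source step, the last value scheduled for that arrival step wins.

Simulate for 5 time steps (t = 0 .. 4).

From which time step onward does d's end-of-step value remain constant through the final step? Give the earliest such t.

[bits: e,d,f,clk,a,b,c]
t=0: Δ0=0100110 Δ1=0101110 Δ2=1111111 Δ3=1111011 | 3Δ
t=1: Δ0=1111011 Δ1=1110011 | 1Δ
t=2: Δ0=1110011 Δ1=1011011 | 1Δ
t=3: Δ0=1011011 Δ1=1010011 | 1Δ
t=4: Δ0=1010011 Δ1=1011011 | 1Δ

2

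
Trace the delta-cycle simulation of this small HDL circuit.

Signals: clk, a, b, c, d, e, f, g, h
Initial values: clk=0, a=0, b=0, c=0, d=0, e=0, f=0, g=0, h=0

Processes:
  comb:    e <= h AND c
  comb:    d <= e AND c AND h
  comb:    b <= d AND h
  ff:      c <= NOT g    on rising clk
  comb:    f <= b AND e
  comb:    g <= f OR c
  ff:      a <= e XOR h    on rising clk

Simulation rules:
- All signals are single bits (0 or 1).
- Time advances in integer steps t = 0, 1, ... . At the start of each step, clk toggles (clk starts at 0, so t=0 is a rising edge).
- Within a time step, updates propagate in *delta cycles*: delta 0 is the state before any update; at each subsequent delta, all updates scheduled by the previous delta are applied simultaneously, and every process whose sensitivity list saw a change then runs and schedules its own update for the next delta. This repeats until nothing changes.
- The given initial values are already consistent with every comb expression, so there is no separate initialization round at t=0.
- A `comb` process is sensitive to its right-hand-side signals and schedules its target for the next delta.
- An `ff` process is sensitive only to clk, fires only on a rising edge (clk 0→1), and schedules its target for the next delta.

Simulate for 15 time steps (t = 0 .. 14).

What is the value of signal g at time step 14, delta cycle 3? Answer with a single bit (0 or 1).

[bits: b,clk,d,f,a,c,h,e,g]
t=0: Δ0=000000000 Δ1=010000000 Δ2=010001000 Δ3=010001001 | 3Δ
t=1: Δ0=010001001 Δ1=000001001 | 1Δ
t=2: Δ0=000001001 Δ1=010001001 Δ2=010000001 Δ3=010000000 | 3Δ
t=3: Δ0=010000000 Δ1=000000000 | 1Δ
t=4: Δ0=000000000 Δ1=010000000 Δ2=010001000 Δ3=010001001 | 3Δ
t=5: Δ0=010001001 Δ1=000001001 | 1Δ
t=6: Δ0=000001001 Δ1=010001001 Δ2=010000001 Δ3=010000000 | 3Δ
t=7: Δ0=010000000 Δ1=000000000 | 1Δ
t=8: Δ0=000000000 Δ1=010000000 Δ2=010001000 Δ3=010001001 | 3Δ
t=9: Δ0=010001001 Δ1=000001001 | 1Δ
t=10: Δ0=000001001 Δ1=010001001 Δ2=010000001 Δ3=010000000 | 3Δ
t=11: Δ0=010000000 Δ1=000000000 | 1Δ
t=12: Δ0=000000000 Δ1=010000000 Δ2=010001000 Δ3=010001001 | 3Δ
t=13: Δ0=010001001 Δ1=000001001 | 1Δ
t=14: Δ0=000001001 Δ1=010001001 Δ2=010000001 Δ3=010000000 | 3Δ

0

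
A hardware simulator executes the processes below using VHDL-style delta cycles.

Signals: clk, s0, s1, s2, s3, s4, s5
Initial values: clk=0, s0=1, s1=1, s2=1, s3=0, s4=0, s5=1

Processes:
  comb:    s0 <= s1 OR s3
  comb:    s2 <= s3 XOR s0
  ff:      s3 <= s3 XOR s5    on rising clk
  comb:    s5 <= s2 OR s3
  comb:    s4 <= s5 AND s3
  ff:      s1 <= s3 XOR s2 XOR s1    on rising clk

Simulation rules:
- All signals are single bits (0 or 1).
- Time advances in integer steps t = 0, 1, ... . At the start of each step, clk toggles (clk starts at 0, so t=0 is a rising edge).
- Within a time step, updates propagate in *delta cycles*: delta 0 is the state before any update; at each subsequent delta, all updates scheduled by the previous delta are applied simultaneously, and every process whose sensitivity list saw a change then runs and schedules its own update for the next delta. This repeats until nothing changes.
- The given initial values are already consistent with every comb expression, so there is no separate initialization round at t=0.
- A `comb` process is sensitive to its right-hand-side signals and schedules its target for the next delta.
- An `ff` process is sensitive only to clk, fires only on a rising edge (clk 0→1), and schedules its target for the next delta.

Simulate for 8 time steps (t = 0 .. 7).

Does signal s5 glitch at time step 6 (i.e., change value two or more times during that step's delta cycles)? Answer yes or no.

yes

t=0 Δ0: clk=0 s4=0 s5=1 s3=0 s0=1 s2=1 s1=1
  Δ1: clk:0→1
  Δ2: s3:0→1, s1:1→0
  Δ3: s4:0→1, s2:1→0
  (3Δ to stable)
t=1 Δ0: clk=1 s4=1 s5=1 s3=1 s0=1 s2=0 s1=0
  Δ1: clk:1→0
  (1Δ to stable)
t=2 Δ0: clk=0 s4=1 s5=1 s3=1 s0=1 s2=0 s1=0
  Δ1: clk:0→1
  Δ2: s3:1→0, s1:0→1
  Δ3: s4:1→0, s5:1→0, s2:0→1
  Δ4: s5:0→1
  (4Δ to stable)
t=3 Δ0: clk=1 s4=0 s5=1 s3=0 s0=1 s2=1 s1=1
  Δ1: clk:1→0
  (1Δ to stable)
t=4 Δ0: clk=0 s4=0 s5=1 s3=0 s0=1 s2=1 s1=1
  Δ1: clk:0→1
  Δ2: s3:0→1, s1:1→0
  Δ3: s4:0→1, s2:1→0
  (3Δ to stable)
t=5 Δ0: clk=1 s4=1 s5=1 s3=1 s0=1 s2=0 s1=0
  Δ1: clk:1→0
  (1Δ to stable)
t=6 Δ0: clk=0 s4=1 s5=1 s3=1 s0=1 s2=0 s1=0
  Δ1: clk:0→1
  Δ2: s3:1→0, s1:0→1
  Δ3: s4:1→0, s5:1→0, s2:0→1
  Δ4: s5:0→1
  (4Δ to stable)
t=7 Δ0: clk=1 s4=0 s5=1 s3=0 s0=1 s2=1 s1=1
  Δ1: clk:1→0
  (1Δ to stable)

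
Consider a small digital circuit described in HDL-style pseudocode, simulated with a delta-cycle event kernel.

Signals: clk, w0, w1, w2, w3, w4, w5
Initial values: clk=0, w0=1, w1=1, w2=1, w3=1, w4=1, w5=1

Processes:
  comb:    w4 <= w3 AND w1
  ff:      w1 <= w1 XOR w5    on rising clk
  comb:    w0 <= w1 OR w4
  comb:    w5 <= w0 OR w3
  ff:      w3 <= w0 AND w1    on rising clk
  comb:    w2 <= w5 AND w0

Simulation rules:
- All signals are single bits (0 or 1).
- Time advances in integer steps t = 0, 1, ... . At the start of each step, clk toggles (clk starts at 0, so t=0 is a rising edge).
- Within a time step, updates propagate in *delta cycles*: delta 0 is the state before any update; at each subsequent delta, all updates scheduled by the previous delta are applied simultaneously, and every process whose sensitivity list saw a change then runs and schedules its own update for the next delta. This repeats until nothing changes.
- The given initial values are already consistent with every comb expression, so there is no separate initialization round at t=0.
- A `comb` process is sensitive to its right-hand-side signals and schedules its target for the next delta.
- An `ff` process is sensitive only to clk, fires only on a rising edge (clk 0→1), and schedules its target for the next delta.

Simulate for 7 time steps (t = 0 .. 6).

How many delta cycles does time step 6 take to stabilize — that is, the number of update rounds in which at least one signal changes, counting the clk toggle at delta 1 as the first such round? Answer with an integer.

5

t0.Δ0 w0=1 w3=1 w5=1 w2=1 w1=1 clk=0 w4=1
t0.Δ1 w0=1 w3=1 w5=1 w2=1 w1=1 clk=1 w4=1
t0.Δ2 w0=1 w3=1 w5=1 w2=1 w1=0 clk=1 w4=1
t0.Δ3 w0=1 w3=1 w5=1 w2=1 w1=0 clk=1 w4=0
t0.Δ4 w0=0 w3=1 w5=1 w2=1 w1=0 clk=1 w4=0
t0.Δ5 w0=0 w3=1 w5=1 w2=0 w1=0 clk=1 w4=0
t1.Δ0 w0=0 w3=1 w5=1 w2=0 w1=0 clk=1 w4=0
t1.Δ1 w0=0 w3=1 w5=1 w2=0 w1=0 clk=0 w4=0
t2.Δ0 w0=0 w3=1 w5=1 w2=0 w1=0 clk=0 w4=0
t2.Δ1 w0=0 w3=1 w5=1 w2=0 w1=0 clk=1 w4=0
t2.Δ2 w0=0 w3=0 w5=1 w2=0 w1=1 clk=1 w4=0
t2.Δ3 w0=1 w3=0 w5=0 w2=0 w1=1 clk=1 w4=0
t2.Δ4 w0=1 w3=0 w5=1 w2=0 w1=1 clk=1 w4=0
t2.Δ5 w0=1 w3=0 w5=1 w2=1 w1=1 clk=1 w4=0
t3.Δ0 w0=1 w3=0 w5=1 w2=1 w1=1 clk=1 w4=0
t3.Δ1 w0=1 w3=0 w5=1 w2=1 w1=1 clk=0 w4=0
t4.Δ0 w0=1 w3=0 w5=1 w2=1 w1=1 clk=0 w4=0
t4.Δ1 w0=1 w3=0 w5=1 w2=1 w1=1 clk=1 w4=0
t4.Δ2 w0=1 w3=1 w5=1 w2=1 w1=0 clk=1 w4=0
t4.Δ3 w0=0 w3=1 w5=1 w2=1 w1=0 clk=1 w4=0
t4.Δ4 w0=0 w3=1 w5=1 w2=0 w1=0 clk=1 w4=0
t5.Δ0 w0=0 w3=1 w5=1 w2=0 w1=0 clk=1 w4=0
t5.Δ1 w0=0 w3=1 w5=1 w2=0 w1=0 clk=0 w4=0
t6.Δ0 w0=0 w3=1 w5=1 w2=0 w1=0 clk=0 w4=0
t6.Δ1 w0=0 w3=1 w5=1 w2=0 w1=0 clk=1 w4=0
t6.Δ2 w0=0 w3=0 w5=1 w2=0 w1=1 clk=1 w4=0
t6.Δ3 w0=1 w3=0 w5=0 w2=0 w1=1 clk=1 w4=0
t6.Δ4 w0=1 w3=0 w5=1 w2=0 w1=1 clk=1 w4=0
t6.Δ5 w0=1 w3=0 w5=1 w2=1 w1=1 clk=1 w4=0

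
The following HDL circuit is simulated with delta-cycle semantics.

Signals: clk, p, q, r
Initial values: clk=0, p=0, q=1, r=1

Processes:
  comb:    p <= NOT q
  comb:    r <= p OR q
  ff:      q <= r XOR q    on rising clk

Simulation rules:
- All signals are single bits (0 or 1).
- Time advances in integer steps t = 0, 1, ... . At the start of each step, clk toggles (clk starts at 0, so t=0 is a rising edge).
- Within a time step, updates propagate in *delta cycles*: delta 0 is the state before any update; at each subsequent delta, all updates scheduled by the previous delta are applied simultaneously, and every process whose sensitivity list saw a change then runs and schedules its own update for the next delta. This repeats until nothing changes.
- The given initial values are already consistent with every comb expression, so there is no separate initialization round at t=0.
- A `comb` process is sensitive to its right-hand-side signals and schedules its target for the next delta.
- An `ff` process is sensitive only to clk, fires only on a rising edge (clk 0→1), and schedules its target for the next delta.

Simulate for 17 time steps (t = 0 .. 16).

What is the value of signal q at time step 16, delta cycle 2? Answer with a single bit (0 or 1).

0

[bits: r,p,q,clk]
t=0: Δ0=1010 Δ1=1011 Δ2=1001 Δ3=0101 Δ4=1101 | 4Δ
t=1: Δ0=1101 Δ1=1100 | 1Δ
t=2: Δ0=1100 Δ1=1101 Δ2=1111 Δ3=1011 | 3Δ
t=3: Δ0=1011 Δ1=1010 | 1Δ
t=4: Δ0=1010 Δ1=1011 Δ2=1001 Δ3=0101 Δ4=1101 | 4Δ
t=5: Δ0=1101 Δ1=1100 | 1Δ
t=6: Δ0=1100 Δ1=1101 Δ2=1111 Δ3=1011 | 3Δ
t=7: Δ0=1011 Δ1=1010 | 1Δ
t=8: Δ0=1010 Δ1=1011 Δ2=1001 Δ3=0101 Δ4=1101 | 4Δ
t=9: Δ0=1101 Δ1=1100 | 1Δ
t=10: Δ0=1100 Δ1=1101 Δ2=1111 Δ3=1011 | 3Δ
t=11: Δ0=1011 Δ1=1010 | 1Δ
t=12: Δ0=1010 Δ1=1011 Δ2=1001 Δ3=0101 Δ4=1101 | 4Δ
t=13: Δ0=1101 Δ1=1100 | 1Δ
t=14: Δ0=1100 Δ1=1101 Δ2=1111 Δ3=1011 | 3Δ
t=15: Δ0=1011 Δ1=1010 | 1Δ
t=16: Δ0=1010 Δ1=1011 Δ2=1001 Δ3=0101 Δ4=1101 | 4Δ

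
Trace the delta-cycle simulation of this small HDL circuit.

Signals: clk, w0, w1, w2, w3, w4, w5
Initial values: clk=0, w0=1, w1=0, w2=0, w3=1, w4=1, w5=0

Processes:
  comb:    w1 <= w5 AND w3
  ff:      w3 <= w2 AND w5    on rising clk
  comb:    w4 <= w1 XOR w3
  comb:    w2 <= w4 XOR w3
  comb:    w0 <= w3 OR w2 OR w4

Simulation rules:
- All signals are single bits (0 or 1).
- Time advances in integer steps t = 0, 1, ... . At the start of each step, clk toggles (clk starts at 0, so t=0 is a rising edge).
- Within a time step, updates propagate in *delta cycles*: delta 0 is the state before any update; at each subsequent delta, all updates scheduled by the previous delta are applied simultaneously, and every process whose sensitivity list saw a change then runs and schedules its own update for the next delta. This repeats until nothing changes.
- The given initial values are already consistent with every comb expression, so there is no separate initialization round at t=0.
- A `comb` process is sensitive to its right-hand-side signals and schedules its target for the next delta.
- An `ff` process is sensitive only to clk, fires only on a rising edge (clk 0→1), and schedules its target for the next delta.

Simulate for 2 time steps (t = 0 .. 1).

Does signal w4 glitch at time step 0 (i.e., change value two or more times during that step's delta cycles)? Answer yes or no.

t=0 Δ0: w2=0 w5=0 w3=1 clk=0 w1=0 w0=1 w4=1
  Δ1: clk:0→1
  Δ2: w3:1→0
  Δ3: w2:0→1, w4:1→0
  Δ4: w2:1→0
  Δ5: w0:1→0
  (5Δ to stable)
t=1 Δ0: w2=0 w5=0 w3=0 clk=1 w1=0 w0=0 w4=0
  Δ1: clk:1→0
  (1Δ to stable)

no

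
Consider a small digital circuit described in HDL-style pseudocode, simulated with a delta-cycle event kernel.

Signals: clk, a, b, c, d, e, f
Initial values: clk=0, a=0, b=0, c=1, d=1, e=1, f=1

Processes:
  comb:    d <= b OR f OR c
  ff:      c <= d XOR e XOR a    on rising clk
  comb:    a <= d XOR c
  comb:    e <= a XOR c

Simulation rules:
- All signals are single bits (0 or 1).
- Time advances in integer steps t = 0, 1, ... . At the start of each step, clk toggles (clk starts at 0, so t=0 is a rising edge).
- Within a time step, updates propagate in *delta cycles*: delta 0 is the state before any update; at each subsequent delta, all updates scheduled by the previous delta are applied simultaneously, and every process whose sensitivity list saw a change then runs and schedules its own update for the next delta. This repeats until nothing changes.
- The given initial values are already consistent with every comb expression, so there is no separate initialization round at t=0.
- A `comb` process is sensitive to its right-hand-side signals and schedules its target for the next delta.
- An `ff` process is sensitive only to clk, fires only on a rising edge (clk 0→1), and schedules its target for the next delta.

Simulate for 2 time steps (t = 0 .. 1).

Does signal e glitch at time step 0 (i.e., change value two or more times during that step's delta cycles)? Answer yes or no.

yes

t=0 Δ0: clk=0 e=1 d=1 a=0 f=1 c=1 b=0
  Δ1: clk:0→1
  Δ2: c:1→0
  Δ3: e:1→0, a:0→1
  Δ4: e:0→1
  (4Δ to stable)
t=1 Δ0: clk=1 e=1 d=1 a=1 f=1 c=0 b=0
  Δ1: clk:1→0
  (1Δ to stable)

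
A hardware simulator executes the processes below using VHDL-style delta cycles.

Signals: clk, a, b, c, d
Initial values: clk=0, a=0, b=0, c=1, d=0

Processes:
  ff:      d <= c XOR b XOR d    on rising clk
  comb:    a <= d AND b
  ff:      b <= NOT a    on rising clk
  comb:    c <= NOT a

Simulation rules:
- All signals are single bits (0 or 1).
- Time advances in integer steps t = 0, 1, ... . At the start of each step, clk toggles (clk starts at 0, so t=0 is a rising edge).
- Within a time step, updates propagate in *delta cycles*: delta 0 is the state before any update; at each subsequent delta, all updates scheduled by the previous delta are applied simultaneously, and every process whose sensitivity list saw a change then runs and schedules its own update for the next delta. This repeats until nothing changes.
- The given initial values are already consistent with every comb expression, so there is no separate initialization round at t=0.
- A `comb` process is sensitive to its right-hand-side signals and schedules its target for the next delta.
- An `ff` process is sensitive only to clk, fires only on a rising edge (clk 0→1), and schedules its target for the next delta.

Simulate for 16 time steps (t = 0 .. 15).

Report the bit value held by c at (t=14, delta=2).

0

t=0 Δ0: a=0 d=0 b=0 c=1 clk=0
  Δ1: clk:0→1
  Δ2: d:0→1, b:0→1
  Δ3: a:0→1
  Δ4: c:1→0
  (4Δ to stable)
t=1 Δ0: a=1 d=1 b=1 c=0 clk=1
  Δ1: clk:1→0
  (1Δ to stable)
t=2 Δ0: a=1 d=1 b=1 c=0 clk=0
  Δ1: clk:0→1
  Δ2: d:1→0, b:1→0
  Δ3: a:1→0
  Δ4: c:0→1
  (4Δ to stable)
t=3 Δ0: a=0 d=0 b=0 c=1 clk=1
  Δ1: clk:1→0
  (1Δ to stable)
t=4 Δ0: a=0 d=0 b=0 c=1 clk=0
  Δ1: clk:0→1
  Δ2: d:0→1, b:0→1
  Δ3: a:0→1
  Δ4: c:1→0
  (4Δ to stable)
t=5 Δ0: a=1 d=1 b=1 c=0 clk=1
  Δ1: clk:1→0
  (1Δ to stable)
t=6 Δ0: a=1 d=1 b=1 c=0 clk=0
  Δ1: clk:0→1
  Δ2: d:1→0, b:1→0
  Δ3: a:1→0
  Δ4: c:0→1
  (4Δ to stable)
t=7 Δ0: a=0 d=0 b=0 c=1 clk=1
  Δ1: clk:1→0
  (1Δ to stable)
t=8 Δ0: a=0 d=0 b=0 c=1 clk=0
  Δ1: clk:0→1
  Δ2: d:0→1, b:0→1
  Δ3: a:0→1
  Δ4: c:1→0
  (4Δ to stable)
t=9 Δ0: a=1 d=1 b=1 c=0 clk=1
  Δ1: clk:1→0
  (1Δ to stable)
t=10 Δ0: a=1 d=1 b=1 c=0 clk=0
  Δ1: clk:0→1
  Δ2: d:1→0, b:1→0
  Δ3: a:1→0
  Δ4: c:0→1
  (4Δ to stable)
t=11 Δ0: a=0 d=0 b=0 c=1 clk=1
  Δ1: clk:1→0
  (1Δ to stable)
t=12 Δ0: a=0 d=0 b=0 c=1 clk=0
  Δ1: clk:0→1
  Δ2: d:0→1, b:0→1
  Δ3: a:0→1
  Δ4: c:1→0
  (4Δ to stable)
t=13 Δ0: a=1 d=1 b=1 c=0 clk=1
  Δ1: clk:1→0
  (1Δ to stable)
t=14 Δ0: a=1 d=1 b=1 c=0 clk=0
  Δ1: clk:0→1
  Δ2: d:1→0, b:1→0
  Δ3: a:1→0
  Δ4: c:0→1
  (4Δ to stable)
t=15 Δ0: a=0 d=0 b=0 c=1 clk=1
  Δ1: clk:1→0
  (1Δ to stable)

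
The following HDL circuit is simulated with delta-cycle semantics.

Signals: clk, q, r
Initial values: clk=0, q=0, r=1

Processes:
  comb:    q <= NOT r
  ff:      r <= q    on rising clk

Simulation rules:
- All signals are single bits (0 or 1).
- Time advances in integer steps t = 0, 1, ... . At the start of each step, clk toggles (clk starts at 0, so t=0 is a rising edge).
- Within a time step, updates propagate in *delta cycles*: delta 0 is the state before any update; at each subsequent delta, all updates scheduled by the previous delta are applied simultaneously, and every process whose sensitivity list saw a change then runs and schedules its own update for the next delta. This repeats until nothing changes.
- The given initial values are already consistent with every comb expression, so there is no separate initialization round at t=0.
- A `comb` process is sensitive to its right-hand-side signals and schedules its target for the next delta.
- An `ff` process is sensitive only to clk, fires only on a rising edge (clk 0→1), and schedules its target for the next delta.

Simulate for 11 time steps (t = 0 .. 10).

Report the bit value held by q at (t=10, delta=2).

1

t=0 Δ0: q=0 clk=0 r=1
  Δ1: clk:0→1
  Δ2: r:1→0
  Δ3: q:0→1
  (3Δ to stable)
t=1 Δ0: q=1 clk=1 r=0
  Δ1: clk:1→0
  (1Δ to stable)
t=2 Δ0: q=1 clk=0 r=0
  Δ1: clk:0→1
  Δ2: r:0→1
  Δ3: q:1→0
  (3Δ to stable)
t=3 Δ0: q=0 clk=1 r=1
  Δ1: clk:1→0
  (1Δ to stable)
t=4 Δ0: q=0 clk=0 r=1
  Δ1: clk:0→1
  Δ2: r:1→0
  Δ3: q:0→1
  (3Δ to stable)
t=5 Δ0: q=1 clk=1 r=0
  Δ1: clk:1→0
  (1Δ to stable)
t=6 Δ0: q=1 clk=0 r=0
  Δ1: clk:0→1
  Δ2: r:0→1
  Δ3: q:1→0
  (3Δ to stable)
t=7 Δ0: q=0 clk=1 r=1
  Δ1: clk:1→0
  (1Δ to stable)
t=8 Δ0: q=0 clk=0 r=1
  Δ1: clk:0→1
  Δ2: r:1→0
  Δ3: q:0→1
  (3Δ to stable)
t=9 Δ0: q=1 clk=1 r=0
  Δ1: clk:1→0
  (1Δ to stable)
t=10 Δ0: q=1 clk=0 r=0
  Δ1: clk:0→1
  Δ2: r:0→1
  Δ3: q:1→0
  (3Δ to stable)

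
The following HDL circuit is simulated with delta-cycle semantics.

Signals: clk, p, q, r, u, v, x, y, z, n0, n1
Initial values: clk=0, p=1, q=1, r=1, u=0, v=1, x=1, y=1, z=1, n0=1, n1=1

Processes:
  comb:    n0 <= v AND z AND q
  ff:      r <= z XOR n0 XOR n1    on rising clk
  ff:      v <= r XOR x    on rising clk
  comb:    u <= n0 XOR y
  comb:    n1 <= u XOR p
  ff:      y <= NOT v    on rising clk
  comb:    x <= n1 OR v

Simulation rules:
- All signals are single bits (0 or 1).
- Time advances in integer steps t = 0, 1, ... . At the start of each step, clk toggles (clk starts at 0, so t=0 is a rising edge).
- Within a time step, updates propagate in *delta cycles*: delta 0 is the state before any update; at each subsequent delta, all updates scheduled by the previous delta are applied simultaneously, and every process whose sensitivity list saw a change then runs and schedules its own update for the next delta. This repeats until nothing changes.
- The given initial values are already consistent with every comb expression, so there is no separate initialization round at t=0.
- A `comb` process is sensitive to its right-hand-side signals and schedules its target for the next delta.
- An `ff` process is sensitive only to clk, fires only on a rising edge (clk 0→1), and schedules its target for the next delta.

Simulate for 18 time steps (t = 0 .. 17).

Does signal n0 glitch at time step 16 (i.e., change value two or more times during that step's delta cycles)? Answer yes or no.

no

t0.Δ0 n1=1 q=1 n0=1 z=1 u=0 r=1 y=1 v=1 p=1 x=1 clk=0
t0.Δ1 n1=1 q=1 n0=1 z=1 u=0 r=1 y=1 v=1 p=1 x=1 clk=1
t0.Δ2 n1=1 q=1 n0=1 z=1 u=0 r=1 y=0 v=0 p=1 x=1 clk=1
t0.Δ3 n1=1 q=1 n0=0 z=1 u=1 r=1 y=0 v=0 p=1 x=1 clk=1
t0.Δ4 n1=0 q=1 n0=0 z=1 u=0 r=1 y=0 v=0 p=1 x=1 clk=1
t0.Δ5 n1=1 q=1 n0=0 z=1 u=0 r=1 y=0 v=0 p=1 x=0 clk=1
t0.Δ6 n1=1 q=1 n0=0 z=1 u=0 r=1 y=0 v=0 p=1 x=1 clk=1
t1.Δ0 n1=1 q=1 n0=0 z=1 u=0 r=1 y=0 v=0 p=1 x=1 clk=1
t1.Δ1 n1=1 q=1 n0=0 z=1 u=0 r=1 y=0 v=0 p=1 x=1 clk=0
t2.Δ0 n1=1 q=1 n0=0 z=1 u=0 r=1 y=0 v=0 p=1 x=1 clk=0
t2.Δ1 n1=1 q=1 n0=0 z=1 u=0 r=1 y=0 v=0 p=1 x=1 clk=1
t2.Δ2 n1=1 q=1 n0=0 z=1 u=0 r=0 y=1 v=0 p=1 x=1 clk=1
t2.Δ3 n1=1 q=1 n0=0 z=1 u=1 r=0 y=1 v=0 p=1 x=1 clk=1
t2.Δ4 n1=0 q=1 n0=0 z=1 u=1 r=0 y=1 v=0 p=1 x=1 clk=1
t2.Δ5 n1=0 q=1 n0=0 z=1 u=1 r=0 y=1 v=0 p=1 x=0 clk=1
t3.Δ0 n1=0 q=1 n0=0 z=1 u=1 r=0 y=1 v=0 p=1 x=0 clk=1
t3.Δ1 n1=0 q=1 n0=0 z=1 u=1 r=0 y=1 v=0 p=1 x=0 clk=0
t4.Δ0 n1=0 q=1 n0=0 z=1 u=1 r=0 y=1 v=0 p=1 x=0 clk=0
t4.Δ1 n1=0 q=1 n0=0 z=1 u=1 r=0 y=1 v=0 p=1 x=0 clk=1
t4.Δ2 n1=0 q=1 n0=0 z=1 u=1 r=1 y=1 v=0 p=1 x=0 clk=1
t5.Δ0 n1=0 q=1 n0=0 z=1 u=1 r=1 y=1 v=0 p=1 x=0 clk=1
t5.Δ1 n1=0 q=1 n0=0 z=1 u=1 r=1 y=1 v=0 p=1 x=0 clk=0
t6.Δ0 n1=0 q=1 n0=0 z=1 u=1 r=1 y=1 v=0 p=1 x=0 clk=0
t6.Δ1 n1=0 q=1 n0=0 z=1 u=1 r=1 y=1 v=0 p=1 x=0 clk=1
t6.Δ2 n1=0 q=1 n0=0 z=1 u=1 r=1 y=1 v=1 p=1 x=0 clk=1
t6.Δ3 n1=0 q=1 n0=1 z=1 u=1 r=1 y=1 v=1 p=1 x=1 clk=1
t6.Δ4 n1=0 q=1 n0=1 z=1 u=0 r=1 y=1 v=1 p=1 x=1 clk=1
t6.Δ5 n1=1 q=1 n0=1 z=1 u=0 r=1 y=1 v=1 p=1 x=1 clk=1
t7.Δ0 n1=1 q=1 n0=1 z=1 u=0 r=1 y=1 v=1 p=1 x=1 clk=1
t7.Δ1 n1=1 q=1 n0=1 z=1 u=0 r=1 y=1 v=1 p=1 x=1 clk=0
t8.Δ0 n1=1 q=1 n0=1 z=1 u=0 r=1 y=1 v=1 p=1 x=1 clk=0
t8.Δ1 n1=1 q=1 n0=1 z=1 u=0 r=1 y=1 v=1 p=1 x=1 clk=1
t8.Δ2 n1=1 q=1 n0=1 z=1 u=0 r=1 y=0 v=0 p=1 x=1 clk=1
t8.Δ3 n1=1 q=1 n0=0 z=1 u=1 r=1 y=0 v=0 p=1 x=1 clk=1
t8.Δ4 n1=0 q=1 n0=0 z=1 u=0 r=1 y=0 v=0 p=1 x=1 clk=1
t8.Δ5 n1=1 q=1 n0=0 z=1 u=0 r=1 y=0 v=0 p=1 x=0 clk=1
t8.Δ6 n1=1 q=1 n0=0 z=1 u=0 r=1 y=0 v=0 p=1 x=1 clk=1
t9.Δ0 n1=1 q=1 n0=0 z=1 u=0 r=1 y=0 v=0 p=1 x=1 clk=1
t9.Δ1 n1=1 q=1 n0=0 z=1 u=0 r=1 y=0 v=0 p=1 x=1 clk=0
t10.Δ0 n1=1 q=1 n0=0 z=1 u=0 r=1 y=0 v=0 p=1 x=1 clk=0
t10.Δ1 n1=1 q=1 n0=0 z=1 u=0 r=1 y=0 v=0 p=1 x=1 clk=1
t10.Δ2 n1=1 q=1 n0=0 z=1 u=0 r=0 y=1 v=0 p=1 x=1 clk=1
t10.Δ3 n1=1 q=1 n0=0 z=1 u=1 r=0 y=1 v=0 p=1 x=1 clk=1
t10.Δ4 n1=0 q=1 n0=0 z=1 u=1 r=0 y=1 v=0 p=1 x=1 clk=1
t10.Δ5 n1=0 q=1 n0=0 z=1 u=1 r=0 y=1 v=0 p=1 x=0 clk=1
t11.Δ0 n1=0 q=1 n0=0 z=1 u=1 r=0 y=1 v=0 p=1 x=0 clk=1
t11.Δ1 n1=0 q=1 n0=0 z=1 u=1 r=0 y=1 v=0 p=1 x=0 clk=0
t12.Δ0 n1=0 q=1 n0=0 z=1 u=1 r=0 y=1 v=0 p=1 x=0 clk=0
t12.Δ1 n1=0 q=1 n0=0 z=1 u=1 r=0 y=1 v=0 p=1 x=0 clk=1
t12.Δ2 n1=0 q=1 n0=0 z=1 u=1 r=1 y=1 v=0 p=1 x=0 clk=1
t13.Δ0 n1=0 q=1 n0=0 z=1 u=1 r=1 y=1 v=0 p=1 x=0 clk=1
t13.Δ1 n1=0 q=1 n0=0 z=1 u=1 r=1 y=1 v=0 p=1 x=0 clk=0
t14.Δ0 n1=0 q=1 n0=0 z=1 u=1 r=1 y=1 v=0 p=1 x=0 clk=0
t14.Δ1 n1=0 q=1 n0=0 z=1 u=1 r=1 y=1 v=0 p=1 x=0 clk=1
t14.Δ2 n1=0 q=1 n0=0 z=1 u=1 r=1 y=1 v=1 p=1 x=0 clk=1
t14.Δ3 n1=0 q=1 n0=1 z=1 u=1 r=1 y=1 v=1 p=1 x=1 clk=1
t14.Δ4 n1=0 q=1 n0=1 z=1 u=0 r=1 y=1 v=1 p=1 x=1 clk=1
t14.Δ5 n1=1 q=1 n0=1 z=1 u=0 r=1 y=1 v=1 p=1 x=1 clk=1
t15.Δ0 n1=1 q=1 n0=1 z=1 u=0 r=1 y=1 v=1 p=1 x=1 clk=1
t15.Δ1 n1=1 q=1 n0=1 z=1 u=0 r=1 y=1 v=1 p=1 x=1 clk=0
t16.Δ0 n1=1 q=1 n0=1 z=1 u=0 r=1 y=1 v=1 p=1 x=1 clk=0
t16.Δ1 n1=1 q=1 n0=1 z=1 u=0 r=1 y=1 v=1 p=1 x=1 clk=1
t16.Δ2 n1=1 q=1 n0=1 z=1 u=0 r=1 y=0 v=0 p=1 x=1 clk=1
t16.Δ3 n1=1 q=1 n0=0 z=1 u=1 r=1 y=0 v=0 p=1 x=1 clk=1
t16.Δ4 n1=0 q=1 n0=0 z=1 u=0 r=1 y=0 v=0 p=1 x=1 clk=1
t16.Δ5 n1=1 q=1 n0=0 z=1 u=0 r=1 y=0 v=0 p=1 x=0 clk=1
t16.Δ6 n1=1 q=1 n0=0 z=1 u=0 r=1 y=0 v=0 p=1 x=1 clk=1
t17.Δ0 n1=1 q=1 n0=0 z=1 u=0 r=1 y=0 v=0 p=1 x=1 clk=1
t17.Δ1 n1=1 q=1 n0=0 z=1 u=0 r=1 y=0 v=0 p=1 x=1 clk=0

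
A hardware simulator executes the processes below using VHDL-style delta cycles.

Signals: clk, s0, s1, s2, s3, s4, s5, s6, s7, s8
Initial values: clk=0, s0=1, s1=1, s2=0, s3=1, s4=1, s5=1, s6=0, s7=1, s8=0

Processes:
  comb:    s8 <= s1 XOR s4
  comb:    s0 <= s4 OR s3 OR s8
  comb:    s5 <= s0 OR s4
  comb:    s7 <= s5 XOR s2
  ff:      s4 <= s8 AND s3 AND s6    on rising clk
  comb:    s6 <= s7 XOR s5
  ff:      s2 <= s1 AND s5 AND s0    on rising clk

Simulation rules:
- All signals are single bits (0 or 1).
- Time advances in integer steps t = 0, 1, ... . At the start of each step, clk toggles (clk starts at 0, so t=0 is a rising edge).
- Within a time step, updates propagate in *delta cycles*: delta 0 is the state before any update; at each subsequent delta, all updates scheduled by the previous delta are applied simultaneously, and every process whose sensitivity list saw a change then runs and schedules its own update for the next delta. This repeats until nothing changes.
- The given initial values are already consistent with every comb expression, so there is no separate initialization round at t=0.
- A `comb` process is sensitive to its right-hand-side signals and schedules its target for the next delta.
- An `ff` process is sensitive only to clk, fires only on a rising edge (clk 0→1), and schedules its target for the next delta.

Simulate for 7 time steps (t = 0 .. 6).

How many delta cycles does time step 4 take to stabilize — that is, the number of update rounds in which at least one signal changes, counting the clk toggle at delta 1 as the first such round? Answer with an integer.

[bits: s1,s3,s0,s2,s5,s6,clk,s8,s7,s4]
t=0: Δ0=1110100011 Δ1=1110101011 Δ2=1111101010 Δ3=1111101100 Δ4=1111111100 | 4Δ
t=1: Δ0=1111111100 Δ1=1111110100 | 1Δ
t=2: Δ0=1111110100 Δ1=1111111100 Δ2=1111111101 Δ3=1111111001 | 3Δ
t=3: Δ0=1111111001 Δ1=1111110001 | 1Δ
t=4: Δ0=1111110001 Δ1=1111111001 Δ2=1111111000 Δ3=1111111100 | 3Δ
t=5: Δ0=1111111100 Δ1=1111110100 | 1Δ
t=6: Δ0=1111110100 Δ1=1111111100 Δ2=1111111101 Δ3=1111111001 | 3Δ

3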